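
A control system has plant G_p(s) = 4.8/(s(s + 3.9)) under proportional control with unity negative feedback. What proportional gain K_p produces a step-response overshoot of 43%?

From %OS = 100·exp(−πζ/√(1−ζ²)) = 43%, ζ = −ln(0.43)/√(π²+ln²(0.43)) = 0.2594.
Characteristic equation s² + 3.9s + 4.8K_p = 0 gives ζ = 3.9/(2√(4.8K_p)).
Setting ζ = 0.2594: √(4.8K_p) = 3.9/(2·0.2594) = 7.516, so K_p = 56.49/4.8 = 11.8.

K_p = 11.8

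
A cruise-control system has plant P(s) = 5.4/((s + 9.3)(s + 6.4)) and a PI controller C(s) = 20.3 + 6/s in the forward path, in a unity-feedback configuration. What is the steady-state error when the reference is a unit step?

The open loop C(s)P(s) has a pole at the origin (type 1), so the static position error constant is infinite and e_ss = 1/(1+∞) = 0.

0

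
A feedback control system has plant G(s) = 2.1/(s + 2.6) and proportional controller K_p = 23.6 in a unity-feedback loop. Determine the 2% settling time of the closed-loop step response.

T_s ≈ 0.0767 s

Closed-loop transfer function: T(s) = K_p·G(s)/(1 + K_p·G(s)) = 49.56/(s + 2.6 + 49.56) = 49.56/(s + 52.16).
Time constant τ = 1/52.16 = 0.01917 s, so the 2% settling time is about 4τ = 0.0767 s.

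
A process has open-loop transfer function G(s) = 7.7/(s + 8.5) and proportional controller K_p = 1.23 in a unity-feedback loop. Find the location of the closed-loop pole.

s = -17.97

Closed-loop transfer function: T(s) = K_p·G(s)/(1 + K_p·G(s)) = 9.471/(s + 8.5 + 9.471) = 9.471/(s + 17.97).
The closed-loop pole is at s = −17.97.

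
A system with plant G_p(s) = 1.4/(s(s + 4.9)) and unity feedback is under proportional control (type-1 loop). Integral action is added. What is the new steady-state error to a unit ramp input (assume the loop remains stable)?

0

The integrator raises the loop to type 2, so K_v → ∞ and e_ss to a ramp is zero.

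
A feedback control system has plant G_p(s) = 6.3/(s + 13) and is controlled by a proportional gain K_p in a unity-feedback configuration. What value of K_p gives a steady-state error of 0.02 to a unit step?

K_p = 101

Steady-state error for a unit step on this type-0 loop is 1/(1 + K_p·G_p(0)).
G_p(0) = 0.4846. Require 1/(1 + K_p·0.4846) = 0.02, so 1 + 0.4846·K_p = 50.
K_p = (50 − 1)/0.4846 = 101.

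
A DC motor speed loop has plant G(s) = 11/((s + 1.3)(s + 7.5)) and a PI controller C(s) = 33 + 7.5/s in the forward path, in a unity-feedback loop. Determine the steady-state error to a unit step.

The open loop C(s)G(s) has a pole at the origin (type 1), so the static position error constant is infinite and e_ss = 1/(1+∞) = 0.

0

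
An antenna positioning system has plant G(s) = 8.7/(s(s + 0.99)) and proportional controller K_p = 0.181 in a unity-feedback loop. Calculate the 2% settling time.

Closed-loop characteristic equation: s² + 0.99s + 1.575 = 0, so ω_n = 1.255 rad/s and ζ = 0.99/(2·1.255) = 0.3945.
2% settling time T_s ≈ 4/(ζω_n) = 4/0.495 = 8.08 s.

T_s ≈ 8.08 s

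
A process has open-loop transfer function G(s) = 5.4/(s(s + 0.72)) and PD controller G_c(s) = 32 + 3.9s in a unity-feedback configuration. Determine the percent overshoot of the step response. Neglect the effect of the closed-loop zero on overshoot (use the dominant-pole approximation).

Forward path: (32 + 3.9s)·5.4/(s(s+0.72)). The closed-loop characteristic equation is s² + (0.72 + 5.4·3.9)s + 5.4·32 = 0.
That is s² + 21.78s + 172.8 = 0, so ω_n = 13.15 rad/s and ζ = 21.78/(2·13.15) = 0.8284.
%OS = 100·exp(−πζ/√(1−ζ²)) = 0.959%.

0.959%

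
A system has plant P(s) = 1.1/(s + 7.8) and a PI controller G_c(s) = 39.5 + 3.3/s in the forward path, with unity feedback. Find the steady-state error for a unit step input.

The open loop G_c(s)P(s) has a pole at the origin (type 1), so the static position error constant is infinite and e_ss = 1/(1+∞) = 0.

0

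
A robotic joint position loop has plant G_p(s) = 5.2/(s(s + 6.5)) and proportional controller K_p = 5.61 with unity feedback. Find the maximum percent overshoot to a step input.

9.38%

The closed-loop denominator s² + 6.5s + 29.17 gives ω_n = √29.17 = 5.401 and ζ = 6.5/(2ω_n) = 0.6017.
%OS = 100·exp(−πζ/√(1−ζ²)) = 100·exp(−π·0.6017/√0.6379) = 9.38%.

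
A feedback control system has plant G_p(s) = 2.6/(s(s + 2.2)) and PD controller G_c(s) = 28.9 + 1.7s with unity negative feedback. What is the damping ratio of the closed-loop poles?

Forward path: (28.9 + 1.7s)·2.6/(s(s+2.2)). The closed-loop characteristic equation is s² + (2.2 + 2.6·1.7)s + 2.6·28.9 = 0.
That is s² + 6.62s + 75.14 = 0, so ω_n = 8.668 rad/s and ζ = 6.62/(2·8.668) = 0.3818.

ζ = 0.382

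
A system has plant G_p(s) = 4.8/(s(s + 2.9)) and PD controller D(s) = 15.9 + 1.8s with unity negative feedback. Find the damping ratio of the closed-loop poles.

ζ = 0.66

Forward path: (15.9 + 1.8s)·4.8/(s(s+2.9)). The closed-loop characteristic equation is s² + (2.9 + 4.8·1.8)s + 4.8·15.9 = 0.
That is s² + 11.54s + 76.32 = 0, so ω_n = 8.736 rad/s and ζ = 11.54/(2·8.736) = 0.6605.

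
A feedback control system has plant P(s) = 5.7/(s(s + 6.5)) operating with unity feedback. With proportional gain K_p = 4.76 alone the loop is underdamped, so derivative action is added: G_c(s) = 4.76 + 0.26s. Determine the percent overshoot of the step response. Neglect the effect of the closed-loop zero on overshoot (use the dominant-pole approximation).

2.36%

Forward path: (4.76 + 0.26s)·5.7/(s(s+6.5)). The closed-loop characteristic equation is s² + (6.5 + 5.7·0.26)s + 5.7·4.76 = 0.
That is s² + 7.982s + 27.13 = 0, so ω_n = 5.209 rad/s and ζ = 7.982/(2·5.209) = 0.7662.
%OS = 100·exp(−πζ/√(1−ζ²)) = 2.36%.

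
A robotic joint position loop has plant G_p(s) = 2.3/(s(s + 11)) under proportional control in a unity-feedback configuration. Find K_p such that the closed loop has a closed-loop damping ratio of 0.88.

Closed-loop characteristic equation: s² + 11s + K_p·2.3 = 0.
So ω_n = √(2.3K_p) and 2ζω_n = 11, giving ζ = 11/(2√(2.3K_p)).
Setting ζ = 0.88: √(2.3K_p) = 11/(2·0.88) = 6.25, so K_p = 39.06/2.3 = 17.

K_p = 17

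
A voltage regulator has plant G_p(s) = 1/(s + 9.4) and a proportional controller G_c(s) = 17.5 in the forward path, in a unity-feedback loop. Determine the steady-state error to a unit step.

0.349

The loop is type 0. Static position error constant K_pos = G_c(0)·G_p(0) = 17.5·0.1064 = 1.862.
Steady-state error to a unit step: e_ss = 1/(1+K_pos) = 1/2.862 = 0.349.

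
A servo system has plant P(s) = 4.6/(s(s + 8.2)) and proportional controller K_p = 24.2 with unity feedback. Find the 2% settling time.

The closed-loop denominator s² + 8.2s + 111.3 gives ω_n = √111.3 = 10.55 and ζ = 8.2/(2ω_n) = 0.3886.
2% settling time T_s ≈ 4/(ζω_n) = 4/4.1 = 0.976 s.

T_s ≈ 0.976 s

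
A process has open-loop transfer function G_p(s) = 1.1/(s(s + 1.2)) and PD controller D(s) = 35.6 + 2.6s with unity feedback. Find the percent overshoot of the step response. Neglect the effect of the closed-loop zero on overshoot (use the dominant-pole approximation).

Forward path: (35.6 + 2.6s)·1.1/(s(s+1.2)). The closed-loop characteristic equation is s² + (1.2 + 1.1·2.6)s + 1.1·35.6 = 0.
That is s² + 4.06s + 39.16 = 0, so ω_n = 6.258 rad/s and ζ = 4.06/(2·6.258) = 0.3244.
%OS = 100·exp(−πζ/√(1−ζ²)) = 34%.

34%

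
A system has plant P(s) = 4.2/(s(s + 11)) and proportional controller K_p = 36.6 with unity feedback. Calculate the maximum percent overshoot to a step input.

The closed-loop denominator s² + 11s + 153.7 gives ω_n = √153.7 = 12.4 and ζ = 11/(2ω_n) = 0.4436.
%OS = 100·exp(−πζ/√(1−ζ²)) = 100·exp(−π·0.4436/√0.8032) = 21.1%.

21.1%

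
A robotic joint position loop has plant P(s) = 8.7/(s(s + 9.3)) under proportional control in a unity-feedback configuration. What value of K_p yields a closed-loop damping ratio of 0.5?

Closed-loop characteristic equation: s² + 9.3s + K_p·8.7 = 0.
So ω_n = √(8.7K_p) and 2ζω_n = 9.3, giving ζ = 9.3/(2√(8.7K_p)).
Setting ζ = 0.5: √(8.7K_p) = 9.3/(2·0.5) = 9.3, so K_p = 86.49/8.7 = 9.94.

K_p = 9.94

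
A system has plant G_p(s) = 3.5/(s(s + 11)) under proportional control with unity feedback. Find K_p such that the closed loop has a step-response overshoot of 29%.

K_p = 64.3

From %OS = 100·exp(−πζ/√(1−ζ²)) = 29%, ζ = −ln(0.29)/√(π²+ln²(0.29)) = 0.3666.
Characteristic equation s² + 11s + 3.5K_p = 0 gives ζ = 11/(2√(3.5K_p)).
Setting ζ = 0.3666: √(3.5K_p) = 11/(2·0.3666) = 15, so K_p = 225.1/3.5 = 64.3.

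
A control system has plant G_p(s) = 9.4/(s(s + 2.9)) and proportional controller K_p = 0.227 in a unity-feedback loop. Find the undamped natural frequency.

With unity feedback the closed-loop characteristic equation is s² + 2.9s + 0.227·9.4 = s² + 2.9s + 2.134 = 0.
Matching s² + 2ζω_n s + ω_n²: ω_n = √2.134 = 1.461 rad/s and 2ζω_n = 2.9, so ζ = 2.9/(2·1.461) = 0.993.

ω_n = 1.46 rad/s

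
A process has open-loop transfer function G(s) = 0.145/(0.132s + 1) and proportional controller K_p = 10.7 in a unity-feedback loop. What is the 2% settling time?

T_s ≈ 0.207 s

Closed loop: T(s) = K_p·G/(1+K_p·G) = 1.551/(0.132s + 1 + 1.551), with pole at s = −(1 + 1.551)/0.132 = −19.33.
τ = 1/19.33 = 0.05173 s, so 2% settling time ≈ 4τ = 0.207 s.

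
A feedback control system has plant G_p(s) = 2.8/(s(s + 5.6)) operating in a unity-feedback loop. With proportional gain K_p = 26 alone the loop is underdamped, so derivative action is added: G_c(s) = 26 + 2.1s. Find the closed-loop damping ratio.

ζ = 0.673

Forward path: (26 + 2.1s)·2.8/(s(s+5.6)). The closed-loop characteristic equation is s² + (5.6 + 2.8·2.1)s + 2.8·26 = 0.
That is s² + 11.48s + 72.8 = 0, so ω_n = 8.532 rad/s and ζ = 11.48/(2·8.532) = 0.6727.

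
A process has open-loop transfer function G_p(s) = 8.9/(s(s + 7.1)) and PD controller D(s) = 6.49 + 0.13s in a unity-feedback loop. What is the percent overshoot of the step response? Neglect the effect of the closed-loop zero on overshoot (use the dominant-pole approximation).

Forward path: (6.49 + 0.13s)·8.9/(s(s+7.1)). The closed-loop characteristic equation is s² + (7.1 + 8.9·0.13)s + 8.9·6.49 = 0.
That is s² + 8.257s + 57.76 = 0, so ω_n = 7.6 rad/s and ζ = 8.257/(2·7.6) = 0.5432.
%OS = 100·exp(−πζ/√(1−ζ²)) = 13.1%.

13.1%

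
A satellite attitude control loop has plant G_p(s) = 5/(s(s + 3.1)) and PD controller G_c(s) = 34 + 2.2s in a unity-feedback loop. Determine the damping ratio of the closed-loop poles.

ζ = 0.541

Forward path: (34 + 2.2s)·5/(s(s+3.1)). The closed-loop characteristic equation is s² + (3.1 + 5·2.2)s + 5·34 = 0.
That is s² + 14.1s + 170 = 0, so ω_n = 13.04 rad/s and ζ = 14.1/(2·13.04) = 0.5407.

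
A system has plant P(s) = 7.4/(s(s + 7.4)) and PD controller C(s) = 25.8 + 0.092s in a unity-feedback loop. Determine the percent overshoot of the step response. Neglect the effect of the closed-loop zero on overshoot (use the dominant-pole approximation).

38.3%

Forward path: (25.8 + 0.092s)·7.4/(s(s+7.4)). The closed-loop characteristic equation is s² + (7.4 + 7.4·0.092)s + 7.4·25.8 = 0.
That is s² + 8.081s + 190.9 = 0, so ω_n = 13.82 rad/s and ζ = 8.081/(2·13.82) = 0.2924.
%OS = 100·exp(−πζ/√(1−ζ²)) = 38.3%.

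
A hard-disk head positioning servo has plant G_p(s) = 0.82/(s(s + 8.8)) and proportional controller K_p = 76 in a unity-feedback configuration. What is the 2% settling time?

The closed-loop denominator s² + 8.8s + 62.32 gives ω_n = √62.32 = 7.894 and ζ = 8.8/(2ω_n) = 0.5574.
2% settling time T_s ≈ 4/(ζω_n) = 4/4.4 = 0.909 s.

T_s ≈ 0.909 s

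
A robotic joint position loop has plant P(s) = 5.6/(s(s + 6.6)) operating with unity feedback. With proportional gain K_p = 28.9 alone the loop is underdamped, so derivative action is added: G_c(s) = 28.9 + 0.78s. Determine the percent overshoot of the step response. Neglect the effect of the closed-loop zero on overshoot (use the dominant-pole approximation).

22.3%

Forward path: (28.9 + 0.78s)·5.6/(s(s+6.6)). The closed-loop characteristic equation is s² + (6.6 + 5.6·0.78)s + 5.6·28.9 = 0.
That is s² + 10.97s + 161.8 = 0, so ω_n = 12.72 rad/s and ζ = 10.97/(2·12.72) = 0.4311.
%OS = 100·exp(−πζ/√(1−ζ²)) = 22.3%.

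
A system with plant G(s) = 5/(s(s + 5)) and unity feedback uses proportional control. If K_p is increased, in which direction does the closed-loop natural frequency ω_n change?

increase

ω_n = √(5·K_p), which grows with K_p.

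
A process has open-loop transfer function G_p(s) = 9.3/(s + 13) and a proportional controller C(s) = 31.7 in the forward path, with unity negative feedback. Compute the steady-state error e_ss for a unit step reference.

0.0422

The loop is type 0. Static position error constant K_pos = C(0)·G_p(0) = 31.7·0.7154 = 22.68.
Steady-state error to a unit step: e_ss = 1/(1+K_pos) = 1/23.68 = 0.0422.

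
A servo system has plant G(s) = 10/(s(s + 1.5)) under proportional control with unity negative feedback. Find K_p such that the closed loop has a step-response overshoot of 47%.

K_p = 1.03

From %OS = 100·exp(−πζ/√(1−ζ²)) = 47%, ζ = −ln(0.47)/√(π²+ln²(0.47)) = 0.2337.
Characteristic equation s² + 1.5s + 10K_p = 0 gives ζ = 1.5/(2√(10K_p)).
Setting ζ = 0.2337: √(10K_p) = 1.5/(2·0.2337) = 3.21, so K_p = 10.3/10 = 1.03.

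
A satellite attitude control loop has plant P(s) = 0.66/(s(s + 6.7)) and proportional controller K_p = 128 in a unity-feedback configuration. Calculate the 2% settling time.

T_s ≈ 1.19 s

Closed-loop characteristic equation: s² + 6.7s + 84.48 = 0, so ω_n = 9.191 rad/s and ζ = 6.7/(2·9.191) = 0.3645.
2% settling time T_s ≈ 4/(ζω_n) = 4/3.35 = 1.19 s.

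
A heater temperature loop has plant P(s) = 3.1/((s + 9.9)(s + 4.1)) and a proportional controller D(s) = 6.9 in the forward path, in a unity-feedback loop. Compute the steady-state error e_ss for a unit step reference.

The loop is type 0. Static position error constant K_pos = D(0)·P(0) = 6.9·0.07637 = 0.527.
Steady-state error to a unit step: e_ss = 1/(1+K_pos) = 1/1.527 = 0.655.

0.655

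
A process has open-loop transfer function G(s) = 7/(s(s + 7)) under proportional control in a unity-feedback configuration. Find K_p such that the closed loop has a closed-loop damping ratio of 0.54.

Closed-loop characteristic equation: s² + 7s + K_p·7 = 0.
So ω_n = √(7K_p) and 2ζω_n = 7, giving ζ = 7/(2√(7K_p)).
Setting ζ = 0.54: √(7K_p) = 7/(2·0.54) = 6.481, so K_p = 42.01/7 = 6.

K_p = 6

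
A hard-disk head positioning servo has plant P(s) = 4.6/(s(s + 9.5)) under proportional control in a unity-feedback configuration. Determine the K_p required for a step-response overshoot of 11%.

K_p = 14.8

From %OS = 100·exp(−πζ/√(1−ζ²)) = 11%, ζ = −ln(0.11)/√(π²+ln²(0.11)) = 0.5749.
Characteristic equation s² + 9.5s + 4.6K_p = 0 gives ζ = 9.5/(2√(4.6K_p)).
Setting ζ = 0.5749: √(4.6K_p) = 9.5/(2·0.5749) = 8.262, so K_p = 68.27/4.6 = 14.8.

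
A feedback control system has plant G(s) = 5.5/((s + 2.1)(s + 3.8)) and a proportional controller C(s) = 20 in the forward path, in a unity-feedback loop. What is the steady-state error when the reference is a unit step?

0.0676

The loop is type 0. Static position error constant K_pos = C(0)·G(0) = 20·0.6892 = 13.78.
Steady-state error to a unit step: e_ss = 1/(1+K_pos) = 1/14.78 = 0.0676.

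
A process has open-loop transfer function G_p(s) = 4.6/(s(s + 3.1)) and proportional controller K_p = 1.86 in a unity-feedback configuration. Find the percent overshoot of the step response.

14%

Closed-loop characteristic equation: s² + 3.1s + 8.556 = 0, so ω_n = 2.925 rad/s and ζ = 3.1/(2·2.925) = 0.5299.
%OS = 100·exp(−πζ/√(1−ζ²)) = 100·exp(−π·0.5299/√0.7192) = 14%.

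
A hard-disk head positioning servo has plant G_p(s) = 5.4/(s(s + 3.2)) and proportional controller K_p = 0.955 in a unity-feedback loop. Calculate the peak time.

T_p = 1.95 s

Closed-loop characteristic equation: s² + 3.2s + 5.157 = 0, so ω_n = 2.271 rad/s and ζ = 3.2/(2·2.271) = 0.7046.
Damped frequency ω_d = ω_n√(1−ζ²) = 1.612 rad/s, so peak time T_p = π/ω_d = 1.95 s.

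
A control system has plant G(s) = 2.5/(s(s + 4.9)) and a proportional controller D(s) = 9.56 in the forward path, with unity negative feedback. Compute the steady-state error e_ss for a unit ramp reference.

0.205

The loop has one pole at the origin (type 1). Velocity error constant K_v = lim_{s→0} s·D(s)G(s) = 9.56·2.5/4.9 = 4.878.
Steady-state error to a unit ramp: e_ss = 1/K_v = 0.205.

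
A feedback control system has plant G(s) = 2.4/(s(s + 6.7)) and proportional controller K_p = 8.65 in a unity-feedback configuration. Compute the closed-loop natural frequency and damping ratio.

ω_n = 4.56 rad/s, ζ = 0.735

With unity feedback the closed-loop characteristic equation is s² + 6.7s + 8.65·2.4 = s² + 6.7s + 20.76 = 0.
So ω_n² = 20.76 ⇒ ω_n = 4.556 rad/s, and ζ = 6.7/(2ω_n) = 0.735.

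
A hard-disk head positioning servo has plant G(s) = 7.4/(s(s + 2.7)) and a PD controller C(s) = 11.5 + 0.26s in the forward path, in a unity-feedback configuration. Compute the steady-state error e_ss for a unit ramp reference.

0.0317

The loop has one pole at the origin (type 1). Velocity error constant K_v = lim_{s→0} s·C(s)G(s) = 11.5·7.4/2.7 = 31.52.
Steady-state error to a unit ramp: e_ss = 1/K_v = 0.0317.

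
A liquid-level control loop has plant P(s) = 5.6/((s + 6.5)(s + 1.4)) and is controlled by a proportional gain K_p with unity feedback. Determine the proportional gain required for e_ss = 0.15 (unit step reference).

The loop is type 0, so e_ss(step) = 1/(1 + K_pos) with K_pos = K_p·P(0).
P(0) = 0.6154. Require 1/(1 + K_p·0.6154) = 0.15, so 1 + 0.6154·K_p = 6.667.
K_p = (6.667 − 1)/0.6154 = 9.21.

K_p = 9.21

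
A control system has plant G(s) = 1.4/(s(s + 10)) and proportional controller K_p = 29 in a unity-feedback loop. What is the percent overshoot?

From 1 + K_pG(s) = 0: s² + 10s + 40.6 = 0 ⇒ ω_n = 6.372, ζ = 0.7847.
%OS = 100·exp(−πζ/√(1−ζ²)) = 100·exp(−π·0.7847/√0.3842) = 1.87%.

1.87%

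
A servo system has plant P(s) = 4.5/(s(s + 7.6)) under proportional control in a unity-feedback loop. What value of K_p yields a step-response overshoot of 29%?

K_p = 23.9

From %OS = 100·exp(−πζ/√(1−ζ²)) = 29%, ζ = −ln(0.29)/√(π²+ln²(0.29)) = 0.3666.
Characteristic equation s² + 7.6s + 4.5K_p = 0 gives ζ = 7.6/(2√(4.5K_p)).
Setting ζ = 0.3666: √(4.5K_p) = 7.6/(2·0.3666) = 10.37, so K_p = 107.4/4.5 = 23.9.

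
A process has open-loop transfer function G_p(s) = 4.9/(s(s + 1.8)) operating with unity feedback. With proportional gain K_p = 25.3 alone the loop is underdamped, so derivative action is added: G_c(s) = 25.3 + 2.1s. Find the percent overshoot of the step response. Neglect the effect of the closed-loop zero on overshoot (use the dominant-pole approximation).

13.1%

Forward path: (25.3 + 2.1s)·4.9/(s(s+1.8)). The closed-loop characteristic equation is s² + (1.8 + 4.9·2.1)s + 4.9·25.3 = 0.
That is s² + 12.09s + 124 = 0, so ω_n = 11.13 rad/s and ζ = 12.09/(2·11.13) = 0.5429.
%OS = 100·exp(−πζ/√(1−ζ²)) = 13.1%.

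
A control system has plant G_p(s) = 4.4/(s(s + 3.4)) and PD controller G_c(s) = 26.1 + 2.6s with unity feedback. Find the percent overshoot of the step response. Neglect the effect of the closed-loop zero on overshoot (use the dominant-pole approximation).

Forward path: (26.1 + 2.6s)·4.4/(s(s+3.4)). The closed-loop characteristic equation is s² + (3.4 + 4.4·2.6)s + 4.4·26.1 = 0.
That is s² + 14.84s + 114.8 = 0, so ω_n = 10.72 rad/s and ζ = 14.84/(2·10.72) = 0.6924.
%OS = 100·exp(−πζ/√(1−ζ²)) = 4.91%.

4.91%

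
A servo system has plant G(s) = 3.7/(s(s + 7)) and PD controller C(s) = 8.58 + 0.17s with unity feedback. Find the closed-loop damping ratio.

ζ = 0.677

Forward path: (8.58 + 0.17s)·3.7/(s(s+7)). The closed-loop characteristic equation is s² + (7 + 3.7·0.17)s + 3.7·8.58 = 0.
That is s² + 7.629s + 31.75 = 0, so ω_n = 5.634 rad/s and ζ = 7.629/(2·5.634) = 0.677.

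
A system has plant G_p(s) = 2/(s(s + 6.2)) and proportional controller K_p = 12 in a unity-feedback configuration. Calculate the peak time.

T_p = 0.828 s

The closed-loop denominator s² + 6.2s + 24 gives ω_n = √24 = 4.899 and ζ = 6.2/(2ω_n) = 0.6328.
Damped frequency ω_d = ω_n√(1−ζ²) = 3.793 rad/s, so peak time T_p = π/ω_d = 0.828 s.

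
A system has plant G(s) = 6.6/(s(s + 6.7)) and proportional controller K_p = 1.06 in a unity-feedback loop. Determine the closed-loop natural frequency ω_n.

With unity feedback the closed-loop characteristic equation is s² + 6.7s + 1.06·6.6 = s² + 6.7s + 6.996 = 0.
Matching s² + 2ζω_n s + ω_n²: ω_n = √6.996 = 2.645 rad/s and 2ζω_n = 6.7, so ζ = 6.7/(2·2.645) = 1.27.

ω_n = 2.64 rad/s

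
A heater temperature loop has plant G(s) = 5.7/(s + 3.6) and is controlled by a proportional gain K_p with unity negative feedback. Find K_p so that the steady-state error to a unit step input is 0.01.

K_p = 62.5

For a type-0 loop with proportional control, e_ss = 1/(1 + K_p·G(0)).
G(0) = 1.583. Require 1/(1 + K_p·1.583) = 0.01, so 1 + 1.583·K_p = 100.
K_p = (100 − 1)/1.583 = 62.5.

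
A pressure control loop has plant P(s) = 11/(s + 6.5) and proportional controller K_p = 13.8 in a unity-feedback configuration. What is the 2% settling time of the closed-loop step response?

Closed-loop transfer function: T(s) = K_p·P(s)/(1 + K_p·P(s)) = 151.8/(s + 6.5 + 151.8) = 151.8/(s + 158.3).
Time constant τ = 1/158.3 = 0.006317 s, so the 2% settling time is about 4τ = 0.0253 s.

T_s ≈ 0.0253 s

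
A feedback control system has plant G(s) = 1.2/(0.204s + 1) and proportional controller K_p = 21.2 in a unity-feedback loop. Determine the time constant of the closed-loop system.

Closed loop: T(s) = K_p·G/(1+K_p·G) = 25.44/(0.204s + 1 + 25.44), with pole at s = −(1 + 25.44)/0.204 = −129.6.
Closed-loop time constant τ = 1/129.6 = 0.00772 s.

τ = 0.00772 s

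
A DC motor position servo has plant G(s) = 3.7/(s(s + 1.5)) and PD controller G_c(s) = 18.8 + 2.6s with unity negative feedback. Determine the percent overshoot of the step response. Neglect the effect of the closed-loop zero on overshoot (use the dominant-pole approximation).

6.02%

Forward path: (18.8 + 2.6s)·3.7/(s(s+1.5)). The closed-loop characteristic equation is s² + (1.5 + 3.7·2.6)s + 3.7·18.8 = 0.
That is s² + 11.12s + 69.56 = 0, so ω_n = 8.34 rad/s and ζ = 11.12/(2·8.34) = 0.6666.
%OS = 100·exp(−πζ/√(1−ζ²)) = 6.02%.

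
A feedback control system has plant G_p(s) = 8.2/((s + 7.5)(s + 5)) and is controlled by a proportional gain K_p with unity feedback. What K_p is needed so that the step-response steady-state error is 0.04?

K_p = 110

For a type-0 loop with proportional control, e_ss = 1/(1 + K_p·G_p(0)).
G_p(0) = 0.2187. Require 1/(1 + K_p·0.2187) = 0.04, so 1 + 0.2187·K_p = 25.
K_p = (25 − 1)/0.2187 = 110.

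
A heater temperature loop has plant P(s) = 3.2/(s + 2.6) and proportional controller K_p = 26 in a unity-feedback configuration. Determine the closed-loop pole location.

Closed-loop transfer function: T(s) = K_p·P(s)/(1 + K_p·P(s)) = 83.2/(s + 2.6 + 83.2) = 83.2/(s + 85.8).
The closed-loop pole is at s = −85.8.

s = -85.8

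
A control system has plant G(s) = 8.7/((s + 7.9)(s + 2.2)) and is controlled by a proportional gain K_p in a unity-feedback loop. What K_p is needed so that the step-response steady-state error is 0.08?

For a type-0 loop with proportional control, e_ss = 1/(1 + K_p·G(0)).
G(0) = 0.5006. Require 1/(1 + K_p·0.5006) = 0.08, so 1 + 0.5006·K_p = 12.5.
K_p = (12.5 − 1)/0.5006 = 23.

K_p = 23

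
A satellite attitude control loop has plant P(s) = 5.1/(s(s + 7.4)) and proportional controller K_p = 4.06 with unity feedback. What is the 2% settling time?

From 1 + K_pP(s) = 0: s² + 7.4s + 20.71 = 0 ⇒ ω_n = 4.55, ζ = 0.8131.
2% settling time T_s ≈ 4/(ζω_n) = 4/3.7 = 1.08 s.

T_s ≈ 1.08 s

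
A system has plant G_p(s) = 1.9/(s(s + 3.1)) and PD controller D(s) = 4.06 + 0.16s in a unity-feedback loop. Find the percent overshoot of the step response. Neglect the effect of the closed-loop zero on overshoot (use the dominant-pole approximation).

Forward path: (4.06 + 0.16s)·1.9/(s(s+3.1)). The closed-loop characteristic equation is s² + (3.1 + 1.9·0.16)s + 1.9·4.06 = 0.
That is s² + 3.404s + 7.714 = 0, so ω_n = 2.777 rad/s and ζ = 3.404/(2·2.777) = 0.6128.
%OS = 100·exp(−πζ/√(1−ζ²)) = 8.75%.

8.75%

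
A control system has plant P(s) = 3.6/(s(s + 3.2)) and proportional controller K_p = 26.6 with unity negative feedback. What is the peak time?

T_p = 0.325 s

The closed-loop denominator s² + 3.2s + 95.76 gives ω_n = √95.76 = 9.786 and ζ = 3.2/(2ω_n) = 0.1635.
Damped frequency ω_d = ω_n√(1−ζ²) = 9.654 rad/s, so peak time T_p = π/ω_d = 0.325 s.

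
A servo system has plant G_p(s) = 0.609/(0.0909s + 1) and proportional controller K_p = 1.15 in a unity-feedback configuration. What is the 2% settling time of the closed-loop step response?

Closed loop: T(s) = K_p·G_p/(1+K_p·G_p) = 0.7003/(0.0909s + 1 + 0.7003), with pole at s = −(1 + 0.7003)/0.0909 = −18.71.
τ = 1/18.71 = 0.05346 s, so 2% settling time ≈ 4τ = 0.214 s.

T_s ≈ 0.214 s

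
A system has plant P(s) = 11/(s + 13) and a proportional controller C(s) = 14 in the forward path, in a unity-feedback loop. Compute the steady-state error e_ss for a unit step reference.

The loop is type 0. Static position error constant K_pos = C(0)·P(0) = 14·0.8462 = 11.85.
Steady-state error to a unit step: e_ss = 1/(1+K_pos) = 1/12.85 = 0.0778.

0.0778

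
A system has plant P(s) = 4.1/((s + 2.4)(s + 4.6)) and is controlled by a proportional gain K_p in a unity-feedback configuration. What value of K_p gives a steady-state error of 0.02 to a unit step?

K_p = 132

Steady-state error for a unit step on this type-0 loop is 1/(1 + K_p·P(0)).
P(0) = 0.3714. Require 1/(1 + K_p·0.3714) = 0.02, so 1 + 0.3714·K_p = 50.
K_p = (50 − 1)/0.3714 = 132.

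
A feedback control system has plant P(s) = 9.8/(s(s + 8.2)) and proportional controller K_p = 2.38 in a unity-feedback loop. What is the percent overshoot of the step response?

From 1 + K_pP(s) = 0: s² + 8.2s + 23.32 = 0 ⇒ ω_n = 4.829, ζ = 0.849.
%OS = 100·exp(−πζ/√(1−ζ²)) = 100·exp(−π·0.849/√0.2793) = 0.643%.

0.643%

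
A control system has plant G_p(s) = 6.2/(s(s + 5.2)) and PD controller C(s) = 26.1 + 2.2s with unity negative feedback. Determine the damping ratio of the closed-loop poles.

Forward path: (26.1 + 2.2s)·6.2/(s(s+5.2)). The closed-loop characteristic equation is s² + (5.2 + 6.2·2.2)s + 6.2·26.1 = 0.
That is s² + 18.84s + 161.8 = 0, so ω_n = 12.72 rad/s and ζ = 18.84/(2·12.72) = 0.7405.

ζ = 0.741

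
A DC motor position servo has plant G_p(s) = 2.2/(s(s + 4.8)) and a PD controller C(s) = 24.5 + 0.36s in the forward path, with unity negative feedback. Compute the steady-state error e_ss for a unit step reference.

The open loop C(s)G_p(s) has a pole at the origin (type 1), so the static position error constant is infinite and e_ss = 1/(1+∞) = 0.

0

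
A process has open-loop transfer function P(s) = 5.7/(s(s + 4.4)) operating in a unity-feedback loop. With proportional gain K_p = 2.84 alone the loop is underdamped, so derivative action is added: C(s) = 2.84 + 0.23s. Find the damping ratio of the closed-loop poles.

ζ = 0.71

Forward path: (2.84 + 0.23s)·5.7/(s(s+4.4)). The closed-loop characteristic equation is s² + (4.4 + 5.7·0.23)s + 5.7·2.84 = 0.
That is s² + 5.711s + 16.19 = 0, so ω_n = 4.023 rad/s and ζ = 5.711/(2·4.023) = 0.7097.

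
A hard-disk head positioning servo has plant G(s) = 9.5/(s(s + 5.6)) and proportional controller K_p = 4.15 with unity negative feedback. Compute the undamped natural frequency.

With unity feedback the closed-loop characteristic equation is s² + 5.6s + 4.15·9.5 = s² + 5.6s + 39.43 = 0.
Matching s² + 2ζω_n s + ω_n²: ω_n = √39.43 = 6.279 rad/s and 2ζω_n = 5.6, so ζ = 5.6/(2·6.279) = 0.446.

ω_n = 6.28 rad/s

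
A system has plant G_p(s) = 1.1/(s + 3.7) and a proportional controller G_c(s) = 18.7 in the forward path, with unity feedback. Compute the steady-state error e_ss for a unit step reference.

0.152

The loop is type 0. Static position error constant K_pos = G_c(0)·G_p(0) = 18.7·0.2973 = 5.559.
Steady-state error to a unit step: e_ss = 1/(1+K_pos) = 1/6.559 = 0.152.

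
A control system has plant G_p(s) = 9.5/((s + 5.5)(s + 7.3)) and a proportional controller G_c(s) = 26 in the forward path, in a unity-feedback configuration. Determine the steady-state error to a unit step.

The loop is type 0. Static position error constant K_pos = G_c(0)·G_p(0) = 26·0.2366 = 6.152.
Steady-state error to a unit step: e_ss = 1/(1+K_pos) = 1/7.152 = 0.14.

0.14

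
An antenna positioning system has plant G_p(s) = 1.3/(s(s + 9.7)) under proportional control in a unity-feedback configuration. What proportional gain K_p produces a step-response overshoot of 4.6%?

From %OS = 100·exp(−πζ/√(1−ζ²)) = 4.6%, ζ = −ln(0.046)/√(π²+ln²(0.046)) = 0.7.
Characteristic equation s² + 9.7s + 1.3K_p = 0 gives ζ = 9.7/(2√(1.3K_p)).
Setting ζ = 0.7: √(1.3K_p) = 9.7/(2·0.7) = 6.929, so K_p = 48.01/1.3 = 36.9.

K_p = 36.9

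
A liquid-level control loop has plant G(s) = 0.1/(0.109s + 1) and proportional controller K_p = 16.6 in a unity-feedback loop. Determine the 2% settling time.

Closed loop: T(s) = K_p·G/(1+K_p·G) = 1.66/(0.109s + 1 + 1.66), with pole at s = −(1 + 1.66)/0.109 = −24.4.
τ = 1/24.4 = 0.04098 s, so 2% settling time ≈ 4τ = 0.164 s.

T_s ≈ 0.164 s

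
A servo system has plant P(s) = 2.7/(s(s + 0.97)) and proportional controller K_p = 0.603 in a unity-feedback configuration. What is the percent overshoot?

27.5%

The closed-loop denominator s² + 0.97s + 1.628 gives ω_n = √1.628 = 1.276 and ζ = 0.97/(2ω_n) = 0.3801.
%OS = 100·exp(−πζ/√(1−ζ²)) = 100·exp(−π·0.3801/√0.8555) = 27.5%.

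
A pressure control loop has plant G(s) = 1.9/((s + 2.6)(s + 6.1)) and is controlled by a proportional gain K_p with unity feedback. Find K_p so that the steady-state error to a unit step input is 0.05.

K_p = 159

For a type-0 loop with proportional control, e_ss = 1/(1 + K_p·G(0)).
G(0) = 0.1198. Require 1/(1 + K_p·0.1198) = 0.05, so 1 + 0.1198·K_p = 20.
K_p = (20 − 1)/0.1198 = 159.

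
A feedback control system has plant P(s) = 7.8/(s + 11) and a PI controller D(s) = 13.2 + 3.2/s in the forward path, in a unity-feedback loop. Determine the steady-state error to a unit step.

0

The open loop D(s)P(s) has a pole at the origin (type 1), so the static position error constant is infinite and e_ss = 1/(1+∞) = 0.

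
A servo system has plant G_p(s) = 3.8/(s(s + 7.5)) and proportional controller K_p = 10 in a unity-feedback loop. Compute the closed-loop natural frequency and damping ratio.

With unity feedback the closed-loop characteristic equation is s² + 7.5s + 10·3.8 = s² + 7.5s + 38 = 0.
So ω_n² = 38 ⇒ ω_n = 6.164 rad/s, and ζ = 7.5/(2ω_n) = 0.608.

ω_n = 6.16 rad/s, ζ = 0.608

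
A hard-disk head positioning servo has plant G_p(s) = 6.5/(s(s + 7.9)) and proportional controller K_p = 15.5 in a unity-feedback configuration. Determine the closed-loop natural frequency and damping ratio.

ω_n = 10 rad/s, ζ = 0.394

With unity feedback the closed-loop characteristic equation is s² + 7.9s + 15.5·6.5 = s² + 7.9s + 100.8 = 0.
Matching s² + 2ζω_n s + ω_n²: ω_n = √100.8 = 10.04 rad/s and 2ζω_n = 7.9, so ζ = 7.9/(2·10.04) = 0.394.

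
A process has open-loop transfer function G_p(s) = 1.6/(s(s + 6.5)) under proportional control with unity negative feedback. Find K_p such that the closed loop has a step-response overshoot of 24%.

From %OS = 100·exp(−πζ/√(1−ζ²)) = 24%, ζ = −ln(0.24)/√(π²+ln²(0.24)) = 0.4136.
Characteristic equation s² + 6.5s + 1.6K_p = 0 gives ζ = 6.5/(2√(1.6K_p)).
Setting ζ = 0.4136: √(1.6K_p) = 6.5/(2·0.4136) = 7.858, so K_p = 61.75/1.6 = 38.6.

K_p = 38.6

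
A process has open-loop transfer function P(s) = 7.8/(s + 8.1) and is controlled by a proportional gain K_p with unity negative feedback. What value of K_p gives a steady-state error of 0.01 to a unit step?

K_p = 103

The loop is type 0, so e_ss(step) = 1/(1 + K_pos) with K_pos = K_p·P(0).
P(0) = 0.963. Require 1/(1 + K_p·0.963) = 0.01, so 1 + 0.963·K_p = 100.
K_p = (100 − 1)/0.963 = 103.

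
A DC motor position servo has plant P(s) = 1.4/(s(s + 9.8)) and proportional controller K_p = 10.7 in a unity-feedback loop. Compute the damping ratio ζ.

The closed-loop denominator is s(s+9.8) + 10.7·1.4 = s² + 9.8s + 14.98.
Matching s² + 2ζω_n s + ω_n²: ω_n = √14.98 = 3.87 rad/s and 2ζω_n = 9.8, so ζ = 9.8/(2·3.87) = 1.27.

ζ = 1.27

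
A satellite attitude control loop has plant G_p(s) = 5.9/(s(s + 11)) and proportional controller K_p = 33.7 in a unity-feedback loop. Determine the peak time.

T_p = 0.242 s

Closed-loop characteristic equation: s² + 11s + 198.8 = 0, so ω_n = 14.1 rad/s and ζ = 11/(2·14.1) = 0.3901.
Damped frequency ω_d = ω_n√(1−ζ²) = 12.98 rad/s, so peak time T_p = π/ω_d = 0.242 s.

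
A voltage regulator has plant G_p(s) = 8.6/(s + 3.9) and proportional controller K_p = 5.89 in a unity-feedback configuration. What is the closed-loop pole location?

s = -54.55

Closed-loop transfer function: T(s) = K_p·G_p(s)/(1 + K_p·G_p(s)) = 50.65/(s + 3.9 + 50.65) = 50.65/(s + 54.55).
The closed-loop pole is at s = −54.55.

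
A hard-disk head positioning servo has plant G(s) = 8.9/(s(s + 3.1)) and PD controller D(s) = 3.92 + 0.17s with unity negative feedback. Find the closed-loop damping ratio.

ζ = 0.39

Forward path: (3.92 + 0.17s)·8.9/(s(s+3.1)). The closed-loop characteristic equation is s² + (3.1 + 8.9·0.17)s + 8.9·3.92 = 0.
That is s² + 4.613s + 34.89 = 0, so ω_n = 5.907 rad/s and ζ = 4.613/(2·5.907) = 0.3905.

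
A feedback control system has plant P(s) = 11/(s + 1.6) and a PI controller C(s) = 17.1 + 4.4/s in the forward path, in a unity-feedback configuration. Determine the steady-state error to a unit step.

0

The open loop C(s)P(s) has a pole at the origin (type 1), so the static position error constant is infinite and e_ss = 1/(1+∞) = 0.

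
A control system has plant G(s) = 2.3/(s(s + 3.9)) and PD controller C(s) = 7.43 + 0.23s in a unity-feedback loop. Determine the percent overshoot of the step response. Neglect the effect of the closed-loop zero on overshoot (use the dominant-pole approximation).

13.6%

Forward path: (7.43 + 0.23s)·2.3/(s(s+3.9)). The closed-loop characteristic equation is s² + (3.9 + 2.3·0.23)s + 2.3·7.43 = 0.
That is s² + 4.429s + 17.09 = 0, so ω_n = 4.134 rad/s and ζ = 4.429/(2·4.134) = 0.5357.
%OS = 100·exp(−πζ/√(1−ζ²)) = 13.6%.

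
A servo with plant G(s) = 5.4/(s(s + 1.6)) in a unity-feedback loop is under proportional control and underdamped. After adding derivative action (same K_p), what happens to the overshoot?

The derivative term adds K·K_d to the s-coefficient of the characteristic equation, raising 2ζω_n while ω_n is unchanged; ζ increases, so overshoot decreases.

decrease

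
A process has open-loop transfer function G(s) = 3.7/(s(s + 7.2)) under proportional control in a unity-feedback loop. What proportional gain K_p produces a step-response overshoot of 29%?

From %OS = 100·exp(−πζ/√(1−ζ²)) = 29%, ζ = −ln(0.29)/√(π²+ln²(0.29)) = 0.3666.
Characteristic equation s² + 7.2s + 3.7K_p = 0 gives ζ = 7.2/(2√(3.7K_p)).
Setting ζ = 0.3666: √(3.7K_p) = 7.2/(2·0.3666) = 9.82, so K_p = 96.43/3.7 = 26.1.

K_p = 26.1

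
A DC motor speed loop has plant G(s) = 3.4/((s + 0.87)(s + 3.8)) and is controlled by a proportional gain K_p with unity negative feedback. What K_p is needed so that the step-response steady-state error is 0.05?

K_p = 18.5

Steady-state error for a unit step on this type-0 loop is 1/(1 + K_p·G(0)).
G(0) = 1.028. Require 1/(1 + K_p·1.028) = 0.05, so 1 + 1.028·K_p = 20.
K_p = (20 − 1)/1.028 = 18.5.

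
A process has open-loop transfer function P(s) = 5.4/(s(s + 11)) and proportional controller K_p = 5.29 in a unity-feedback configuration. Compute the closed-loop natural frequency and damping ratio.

1 + K_p·P(s) = 0 gives s² + 11s + 28.57 = 0.
So ω_n² = 28.57 ⇒ ω_n = 5.345 rad/s, and ζ = 11/(2ω_n) = 1.03.

ω_n = 5.34 rad/s, ζ = 1.03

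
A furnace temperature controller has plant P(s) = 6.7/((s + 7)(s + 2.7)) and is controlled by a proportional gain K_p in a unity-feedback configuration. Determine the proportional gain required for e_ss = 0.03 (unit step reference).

K_p = 91.2

The loop is type 0, so e_ss(step) = 1/(1 + K_pos) with K_pos = K_p·P(0).
P(0) = 0.3545. Require 1/(1 + K_p·0.3545) = 0.03, so 1 + 0.3545·K_p = 33.33.
K_p = (33.33 − 1)/0.3545 = 91.2.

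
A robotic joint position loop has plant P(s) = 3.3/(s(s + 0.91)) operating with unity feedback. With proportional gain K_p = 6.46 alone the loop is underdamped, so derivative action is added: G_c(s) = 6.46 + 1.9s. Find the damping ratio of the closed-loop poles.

Forward path: (6.46 + 1.9s)·3.3/(s(s+0.91)). The closed-loop characteristic equation is s² + (0.91 + 3.3·1.9)s + 3.3·6.46 = 0.
That is s² + 7.18s + 21.32 = 0, so ω_n = 4.617 rad/s and ζ = 7.18/(2·4.617) = 0.7775.

ζ = 0.778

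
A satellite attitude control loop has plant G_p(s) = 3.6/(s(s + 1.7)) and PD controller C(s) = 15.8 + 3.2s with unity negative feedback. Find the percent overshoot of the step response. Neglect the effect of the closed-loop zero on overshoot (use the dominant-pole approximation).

0.329%

Forward path: (15.8 + 3.2s)·3.6/(s(s+1.7)). The closed-loop characteristic equation is s² + (1.7 + 3.6·3.2)s + 3.6·15.8 = 0.
That is s² + 13.22s + 56.88 = 0, so ω_n = 7.542 rad/s and ζ = 13.22/(2·7.542) = 0.8764.
%OS = 100·exp(−πζ/√(1−ζ²)) = 0.329%.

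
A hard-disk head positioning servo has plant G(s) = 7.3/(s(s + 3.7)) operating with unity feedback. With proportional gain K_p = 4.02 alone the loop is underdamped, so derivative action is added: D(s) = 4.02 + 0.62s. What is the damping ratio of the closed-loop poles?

Forward path: (4.02 + 0.62s)·7.3/(s(s+3.7)). The closed-loop characteristic equation is s² + (3.7 + 7.3·0.62)s + 7.3·4.02 = 0.
That is s² + 8.226s + 29.35 = 0, so ω_n = 5.417 rad/s and ζ = 8.226/(2·5.417) = 0.7592.

ζ = 0.759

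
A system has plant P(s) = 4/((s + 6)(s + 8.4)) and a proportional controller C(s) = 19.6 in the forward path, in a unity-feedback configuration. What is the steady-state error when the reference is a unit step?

The loop is type 0. Static position error constant K_pos = C(0)·P(0) = 19.6·0.07937 = 1.556.
Steady-state error to a unit step: e_ss = 1/(1+K_pos) = 1/2.556 = 0.391.

0.391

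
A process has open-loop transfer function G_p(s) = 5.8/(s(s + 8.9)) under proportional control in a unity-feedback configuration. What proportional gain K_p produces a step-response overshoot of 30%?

From %OS = 100·exp(−πζ/√(1−ζ²)) = 30%, ζ = −ln(0.3)/√(π²+ln²(0.3)) = 0.3579.
Characteristic equation s² + 8.9s + 5.8K_p = 0 gives ζ = 8.9/(2√(5.8K_p)).
Setting ζ = 0.3579: √(5.8K_p) = 8.9/(2·0.3579) = 12.44, so K_p = 154.6/5.8 = 26.7.

K_p = 26.7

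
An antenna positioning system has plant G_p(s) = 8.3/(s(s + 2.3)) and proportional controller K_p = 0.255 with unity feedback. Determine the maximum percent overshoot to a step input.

1.73%

Closed-loop characteristic equation: s² + 2.3s + 2.117 = 0, so ω_n = 1.455 rad/s and ζ = 2.3/(2·1.455) = 0.7905.
%OS = 100·exp(−πζ/√(1−ζ²)) = 100·exp(−π·0.7905/√0.3751) = 1.73%.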